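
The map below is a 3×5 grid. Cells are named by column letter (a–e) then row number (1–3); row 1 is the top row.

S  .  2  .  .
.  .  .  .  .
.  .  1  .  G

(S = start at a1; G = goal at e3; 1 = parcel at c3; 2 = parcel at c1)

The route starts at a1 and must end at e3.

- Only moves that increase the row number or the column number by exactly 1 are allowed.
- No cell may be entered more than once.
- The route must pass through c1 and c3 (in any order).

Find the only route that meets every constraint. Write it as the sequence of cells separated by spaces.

a1 b1 c1 c2 c3 d3 e3

Moves only go right or down, so the column and row indices never decrease.
Route from a1: right 2 to c1, down 2 to c3, right 2 to e3 — 6 moves in all.
Check: all required cells visited.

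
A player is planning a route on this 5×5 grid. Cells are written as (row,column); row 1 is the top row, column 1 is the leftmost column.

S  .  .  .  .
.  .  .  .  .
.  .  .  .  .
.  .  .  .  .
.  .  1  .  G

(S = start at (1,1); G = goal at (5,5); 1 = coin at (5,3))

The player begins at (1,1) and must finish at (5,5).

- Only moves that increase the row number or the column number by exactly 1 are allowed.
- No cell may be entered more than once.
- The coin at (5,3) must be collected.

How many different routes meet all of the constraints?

15

A right/down-only route from (1,1) to (5,5) makes exactly 4 down-moves and 4 right-moves in some order.
With no other constraints that would be C(8,4) = 70 routes.
Split at (5,3) and multiply the segment counts: (1,1)→(5,3): 15; (5,3)→(5,5): 1; product = 15.
That gives 15 routes.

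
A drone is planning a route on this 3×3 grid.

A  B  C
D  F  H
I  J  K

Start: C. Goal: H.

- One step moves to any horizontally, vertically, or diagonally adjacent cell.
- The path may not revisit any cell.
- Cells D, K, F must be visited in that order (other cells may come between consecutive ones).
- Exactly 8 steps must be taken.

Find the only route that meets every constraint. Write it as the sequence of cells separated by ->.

The waypoints must appear in the order D, K, F, with no cell reused.
Route from C: 2× left (reaching A), 2× down (reaching I), 2× right (reaching K), up-left to F, right to H — 8 moves in all.
Check: order respected (D at step 3, K at step 6, F at step 7); 8 moves as required.

C -> B -> A -> D -> I -> J -> K -> F -> H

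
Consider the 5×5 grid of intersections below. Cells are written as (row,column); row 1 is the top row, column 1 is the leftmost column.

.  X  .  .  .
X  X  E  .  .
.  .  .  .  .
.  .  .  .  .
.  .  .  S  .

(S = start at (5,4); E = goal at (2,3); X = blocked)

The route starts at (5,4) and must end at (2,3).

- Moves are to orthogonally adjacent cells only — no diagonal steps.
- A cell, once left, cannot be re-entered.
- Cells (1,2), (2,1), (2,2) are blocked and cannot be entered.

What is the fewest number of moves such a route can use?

4

The Manhattan distance from (5,4) to (2,3) is |5−2| + |4−3| = 4, so at least 4 moves are needed.
A route of 4 moves achieves this: (5,4) → (4,4) → (3,4) → (2,4) → (2,3).
Since 4 matches the lower bound, it is optimal.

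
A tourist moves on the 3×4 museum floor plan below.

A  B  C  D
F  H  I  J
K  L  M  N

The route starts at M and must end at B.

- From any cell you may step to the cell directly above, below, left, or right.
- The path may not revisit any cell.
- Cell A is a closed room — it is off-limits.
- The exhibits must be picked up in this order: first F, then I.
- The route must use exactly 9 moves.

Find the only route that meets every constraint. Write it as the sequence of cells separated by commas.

M, L, K, F, H, I, J, D, C, B

The waypoints must appear in the order F, I, with no cell reused.
Route from M: left 2 to K, up 1 to F, right 3 to J, up 1 to D, left 2 to B — 9 moves in all.
Check: order respected (F at step 3, I at step 5); 9 moves as required.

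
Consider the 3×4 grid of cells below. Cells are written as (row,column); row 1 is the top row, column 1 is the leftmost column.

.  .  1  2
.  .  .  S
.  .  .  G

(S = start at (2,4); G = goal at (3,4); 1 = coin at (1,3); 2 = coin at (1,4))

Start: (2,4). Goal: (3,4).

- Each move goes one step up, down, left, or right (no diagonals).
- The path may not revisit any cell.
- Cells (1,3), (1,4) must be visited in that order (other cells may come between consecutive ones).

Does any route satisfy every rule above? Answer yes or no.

Ignoring the required order, 11 revisit-free routes from (2,4) to (3,4) pass through all of (1,3) and (1,4); the waypoint orders that occur are (1,4) → (1,3) (11) — never (1,3) → (1,4).

no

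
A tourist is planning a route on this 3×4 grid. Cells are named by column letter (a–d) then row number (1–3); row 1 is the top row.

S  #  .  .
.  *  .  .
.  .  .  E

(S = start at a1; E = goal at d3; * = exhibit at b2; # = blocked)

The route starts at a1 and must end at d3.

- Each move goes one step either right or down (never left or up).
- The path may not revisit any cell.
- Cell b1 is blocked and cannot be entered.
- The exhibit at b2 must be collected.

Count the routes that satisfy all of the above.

A right/down-only route from a1 to d3 makes exactly 2 down-moves and 3 right-moves in some order.
With no other constraints that would be C(5,2) = 10 routes.
Split at b2 and multiply the segment counts (each segment already excludes blocked cells): a1→b2: 1; b2→d3: 3; product = 3.
That gives 3 routes.

3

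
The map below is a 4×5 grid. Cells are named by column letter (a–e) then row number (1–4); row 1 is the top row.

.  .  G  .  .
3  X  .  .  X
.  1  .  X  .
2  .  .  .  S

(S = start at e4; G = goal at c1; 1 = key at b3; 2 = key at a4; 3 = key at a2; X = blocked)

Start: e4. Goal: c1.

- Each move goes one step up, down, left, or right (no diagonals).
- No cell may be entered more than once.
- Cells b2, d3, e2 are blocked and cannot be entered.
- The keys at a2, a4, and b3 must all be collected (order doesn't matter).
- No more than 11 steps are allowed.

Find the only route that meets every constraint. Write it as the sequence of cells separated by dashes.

e4 - d4 - c4 - c3 - b3 - b4 - a4 - a3 - a2 - a1 - b1 - c1

The budget equals the shortest possible length, so every move has to be on a shortest route through the required cells.
Route from e4: 2× left (reaching c4), up to c3, left to b3, down to b4, left to a4, 3× up (reaching a1), 2× right (reaching c1) — 11 moves in all.
Check: all required cells visited; 11 ≤ 11 moves.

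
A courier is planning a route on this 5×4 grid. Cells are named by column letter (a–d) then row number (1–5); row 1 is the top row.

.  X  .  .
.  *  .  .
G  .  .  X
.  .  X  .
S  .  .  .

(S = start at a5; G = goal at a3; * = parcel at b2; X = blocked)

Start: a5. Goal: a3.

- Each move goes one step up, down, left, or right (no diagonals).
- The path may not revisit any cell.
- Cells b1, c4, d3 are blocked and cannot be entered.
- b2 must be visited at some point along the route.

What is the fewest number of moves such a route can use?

Any route passes through b2 somewhere between a5 and a3. Summing Manhattan distances along the two legs (a5 → b2 → a3) gives a lower bound of 4 + 2 = 6 moves.
A route of 6 moves achieves this: a5 → a4 → b4 → b3 → b2 → a2 → a3.
Since 6 matches the lower bound, it is optimal.

6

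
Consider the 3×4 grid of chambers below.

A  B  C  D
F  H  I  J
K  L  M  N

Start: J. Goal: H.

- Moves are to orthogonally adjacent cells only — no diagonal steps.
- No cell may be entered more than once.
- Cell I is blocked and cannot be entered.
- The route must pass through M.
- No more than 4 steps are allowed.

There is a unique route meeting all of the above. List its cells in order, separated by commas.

J, N, M, L, H

The budget equals the shortest possible length, so every move has to be on a shortest route through the required cells.
Route from J: down 1 to N, left 2 to L, up 1 to H — 4 moves in all.
Check: all required cells visited; 4 ≤ 4 moves.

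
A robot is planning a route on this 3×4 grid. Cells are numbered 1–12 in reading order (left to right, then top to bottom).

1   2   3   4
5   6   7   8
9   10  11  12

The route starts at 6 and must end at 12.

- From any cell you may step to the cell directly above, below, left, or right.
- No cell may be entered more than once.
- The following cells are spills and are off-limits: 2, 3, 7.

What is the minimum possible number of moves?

The Manhattan distance from 6 to 12 is |2−3| + |2−4| = 3, so at least 3 moves are needed.
A route of 3 moves achieves this: 6 → 10 → 11 → 12.
Since 3 matches the lower bound, it is optimal.

3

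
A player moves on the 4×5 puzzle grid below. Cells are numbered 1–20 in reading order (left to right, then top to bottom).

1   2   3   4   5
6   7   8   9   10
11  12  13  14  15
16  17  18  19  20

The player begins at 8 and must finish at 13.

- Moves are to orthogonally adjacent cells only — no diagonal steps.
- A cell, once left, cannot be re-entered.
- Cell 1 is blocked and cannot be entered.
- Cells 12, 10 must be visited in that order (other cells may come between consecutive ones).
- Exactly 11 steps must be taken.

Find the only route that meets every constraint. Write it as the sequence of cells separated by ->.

8 -> 7 -> 12 -> 17 -> 18 -> 19 -> 20 -> 15 -> 10 -> 9 -> 14 -> 13

The waypoints must appear in the order 12, 10, with no cell reused.
Route from 8: left 1 to 7, down 2 to 17, right 3 to 20, up 2 to 10, left 1 to 9, down 1 to 14, left 1 to 13 — 11 moves in all.
Check: order respected (12 at step 2, 10 at step 8); 11 moves as required.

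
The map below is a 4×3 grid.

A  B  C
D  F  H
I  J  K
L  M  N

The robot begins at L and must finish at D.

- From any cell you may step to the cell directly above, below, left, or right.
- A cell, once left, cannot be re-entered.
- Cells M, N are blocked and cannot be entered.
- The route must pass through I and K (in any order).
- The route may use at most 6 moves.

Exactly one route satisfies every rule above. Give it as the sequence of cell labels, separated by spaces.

L I J K H F D

The 6-move cap with required stops at I, K leaves no slack for detours.
Route from L: up 1 to I, right 2 to K, up 1 to H, left 2 to D — 6 moves in all.
Check: all required cells visited; 6 ≤ 6 moves.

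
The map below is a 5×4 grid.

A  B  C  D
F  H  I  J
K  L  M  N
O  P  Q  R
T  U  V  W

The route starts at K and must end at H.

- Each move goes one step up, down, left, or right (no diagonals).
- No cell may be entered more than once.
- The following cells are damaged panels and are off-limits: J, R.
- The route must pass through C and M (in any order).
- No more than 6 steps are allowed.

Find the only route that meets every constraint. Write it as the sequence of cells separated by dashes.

Any route must reach C and M and still end at H within 6 moves, so the order of the required stops is forced.
Route from K: 2× right (reaching M), 2× up (reaching C), left to B, down to H — 6 moves in all.
Check: all required cells visited; 6 ≤ 6 moves.

K - L - M - I - C - B - H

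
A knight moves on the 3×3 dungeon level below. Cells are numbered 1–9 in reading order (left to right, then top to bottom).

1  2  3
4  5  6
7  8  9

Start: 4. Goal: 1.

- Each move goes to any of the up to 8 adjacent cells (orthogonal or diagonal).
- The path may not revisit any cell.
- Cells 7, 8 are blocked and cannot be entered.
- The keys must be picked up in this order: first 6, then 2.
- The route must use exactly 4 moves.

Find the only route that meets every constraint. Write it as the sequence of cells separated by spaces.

4 5 6 2 1

The waypoints must appear in the order 6, 2, with no cell reused.
Route from 4: 2× right (reaching 6), up-left to 2, left to 1 — 4 moves in all.
Check: order respected (6 at step 2, 2 at step 3); 4 moves as required.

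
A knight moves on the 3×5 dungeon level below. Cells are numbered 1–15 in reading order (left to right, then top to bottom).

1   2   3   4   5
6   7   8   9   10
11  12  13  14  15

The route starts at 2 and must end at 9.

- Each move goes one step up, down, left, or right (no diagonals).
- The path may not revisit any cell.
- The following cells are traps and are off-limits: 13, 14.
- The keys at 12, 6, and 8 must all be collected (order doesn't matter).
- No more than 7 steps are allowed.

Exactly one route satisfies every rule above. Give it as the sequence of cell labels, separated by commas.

Any route must reach 12, 6, and 8 and still end at 9 within 7 moves, so the order of the required stops is forced.
Route from 2: left 1 to 1, down 2 to 11, right 1 to 12, up 1 to 7, right 2 to 9 — 7 moves in all.
Check: all required cells visited; 7 ≤ 7 moves.

2, 1, 6, 11, 12, 7, 8, 9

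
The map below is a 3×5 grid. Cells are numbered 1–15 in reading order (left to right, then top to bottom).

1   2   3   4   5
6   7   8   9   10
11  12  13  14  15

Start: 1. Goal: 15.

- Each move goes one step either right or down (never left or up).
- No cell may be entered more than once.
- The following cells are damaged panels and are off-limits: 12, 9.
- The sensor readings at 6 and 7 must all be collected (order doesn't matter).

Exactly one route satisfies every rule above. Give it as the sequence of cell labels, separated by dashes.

1 - 6 - 7 - 8 - 13 - 14 - 15

Moves only go right or down, so the column and row indices never decrease.
Route from 1: down to 6, 2× right (reaching 8), down to 13, 2× right (reaching 15) — 6 moves in all.
Check: all required cells visited.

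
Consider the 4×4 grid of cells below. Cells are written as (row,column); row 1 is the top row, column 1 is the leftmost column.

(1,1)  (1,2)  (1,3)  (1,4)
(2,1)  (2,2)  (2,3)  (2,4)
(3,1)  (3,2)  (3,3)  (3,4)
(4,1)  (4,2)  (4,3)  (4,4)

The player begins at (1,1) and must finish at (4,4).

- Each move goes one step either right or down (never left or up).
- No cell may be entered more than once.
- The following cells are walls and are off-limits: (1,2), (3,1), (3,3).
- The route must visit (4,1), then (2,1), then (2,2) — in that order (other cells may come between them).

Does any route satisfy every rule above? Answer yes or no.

no

(2,1) lies above (4,1), so going from (4,1) to (2,1) would need an upward move — but moves only go right/down, so (4,1) cannot be visited before (2,1).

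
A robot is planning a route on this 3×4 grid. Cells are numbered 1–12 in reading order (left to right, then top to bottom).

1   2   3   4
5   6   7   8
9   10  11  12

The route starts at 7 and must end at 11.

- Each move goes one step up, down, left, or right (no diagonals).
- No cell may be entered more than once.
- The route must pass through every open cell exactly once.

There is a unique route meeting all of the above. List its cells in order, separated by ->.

7 -> 6 -> 10 -> 9 -> 5 -> 1 -> 2 -> 3 -> 4 -> 8 -> 12 -> 11

Need to visit all 12 open cells exactly once, starting at 7 and ending at 11.
Cell 12 has only two open neighbours (8 and 11), so the path must pass straight through it: one of those is the cell it's entered from and the other is where it exits.
Route from 7: left 1 to 6, down 1 to 10, left 1 to 9, up 2 to 1, right 3 to 4, down 2 to 12, left 1 to 11 — 11 moves in all.
Check: all 12 open cells covered.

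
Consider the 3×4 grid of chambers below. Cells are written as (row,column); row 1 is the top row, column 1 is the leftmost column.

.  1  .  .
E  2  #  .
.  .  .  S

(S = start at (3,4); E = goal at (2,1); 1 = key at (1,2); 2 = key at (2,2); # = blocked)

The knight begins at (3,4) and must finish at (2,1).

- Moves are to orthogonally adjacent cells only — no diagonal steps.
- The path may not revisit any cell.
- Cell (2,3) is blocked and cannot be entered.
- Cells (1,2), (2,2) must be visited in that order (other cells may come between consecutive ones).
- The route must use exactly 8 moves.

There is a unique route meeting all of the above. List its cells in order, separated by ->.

(3,4) -> (2,4) -> (1,4) -> (1,3) -> (1,2) -> (2,2) -> (3,2) -> (3,1) -> (2,1)

The waypoints must appear in the order (1,2), (2,2), with no cell reused.
Route from (3,4): up 2 to (1,4), left 2 to (1,2), down 2 to (3,2), left 1 to (3,1), up 1 to (2,1) — 8 moves in all.
Check: order respected (1 at step 4, 2 at step 5); 8 moves as required.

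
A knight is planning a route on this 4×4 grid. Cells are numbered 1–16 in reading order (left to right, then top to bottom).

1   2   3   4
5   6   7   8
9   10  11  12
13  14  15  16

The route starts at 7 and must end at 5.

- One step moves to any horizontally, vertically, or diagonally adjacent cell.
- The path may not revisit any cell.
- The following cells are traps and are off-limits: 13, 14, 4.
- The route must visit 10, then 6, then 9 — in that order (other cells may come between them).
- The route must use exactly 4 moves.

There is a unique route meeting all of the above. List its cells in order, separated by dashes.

7 - 10 - 6 - 9 - 5

The waypoints must appear in the order 10, 6, 9, with no cell reused.
Route from 7: down-left 1 to 10, up 1 to 6, down-left 1 to 9, up 1 to 5 — 4 moves in all.
Check: order respected (10 at step 1, 6 at step 2, 9 at step 3); 4 moves as required.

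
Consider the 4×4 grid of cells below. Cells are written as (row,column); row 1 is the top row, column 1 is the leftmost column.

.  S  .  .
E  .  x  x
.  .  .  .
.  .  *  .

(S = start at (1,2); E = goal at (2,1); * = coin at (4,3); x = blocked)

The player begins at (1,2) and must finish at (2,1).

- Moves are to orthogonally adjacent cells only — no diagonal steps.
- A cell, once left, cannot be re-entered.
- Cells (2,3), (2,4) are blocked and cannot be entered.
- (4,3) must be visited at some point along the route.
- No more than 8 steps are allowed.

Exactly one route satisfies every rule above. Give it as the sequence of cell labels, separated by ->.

(1,2) -> (2,2) -> (3,2) -> (3,3) -> (4,3) -> (4,2) -> (4,1) -> (3,1) -> (2,1)

The budget equals the shortest possible length, so every move has to be on a shortest route through the required cells.
Route from (1,2): down 2 to (3,2), right 1 to (3,3), down 1 to (4,3), left 2 to (4,1), up 2 to (2,1) — 8 moves in all.
Check: all required cells visited; 8 ≤ 8 moves.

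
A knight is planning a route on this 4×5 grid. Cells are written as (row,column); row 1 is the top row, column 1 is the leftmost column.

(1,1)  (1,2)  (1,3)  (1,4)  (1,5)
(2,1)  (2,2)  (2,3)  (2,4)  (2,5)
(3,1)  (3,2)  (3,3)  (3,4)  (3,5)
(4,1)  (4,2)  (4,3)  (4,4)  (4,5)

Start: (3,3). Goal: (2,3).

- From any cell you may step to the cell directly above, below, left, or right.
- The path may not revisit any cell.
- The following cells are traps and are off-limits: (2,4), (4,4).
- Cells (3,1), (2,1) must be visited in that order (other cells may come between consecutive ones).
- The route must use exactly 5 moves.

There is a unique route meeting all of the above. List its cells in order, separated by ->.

The waypoints must appear in the order (3,1), (2,1), with no cell reused.
Route from (3,3): 2× left (reaching (3,1)), up to (2,1), 2× right (reaching (2,3)) — 5 moves in all.
Check: order respected ((3,1) at step 2, (2,1) at step 3); 5 moves as required.

(3,3) -> (3,2) -> (3,1) -> (2,1) -> (2,2) -> (2,3)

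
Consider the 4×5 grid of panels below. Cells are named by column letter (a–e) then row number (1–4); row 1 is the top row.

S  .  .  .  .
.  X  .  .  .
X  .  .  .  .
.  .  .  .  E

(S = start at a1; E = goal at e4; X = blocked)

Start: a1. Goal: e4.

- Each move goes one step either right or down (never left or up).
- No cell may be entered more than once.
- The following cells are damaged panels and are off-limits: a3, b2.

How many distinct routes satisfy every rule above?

10

A right/down-only route from a1 to e4 makes exactly 3 down-moves and 4 right-moves in some order.
With no other constraints that would be C(7,3) = 35 routes.
Subtract routes through each blocked cell (inclusion–exclusion for overlaps): − through b2: 20 − through a3: 5 → 10.
That gives 10 routes.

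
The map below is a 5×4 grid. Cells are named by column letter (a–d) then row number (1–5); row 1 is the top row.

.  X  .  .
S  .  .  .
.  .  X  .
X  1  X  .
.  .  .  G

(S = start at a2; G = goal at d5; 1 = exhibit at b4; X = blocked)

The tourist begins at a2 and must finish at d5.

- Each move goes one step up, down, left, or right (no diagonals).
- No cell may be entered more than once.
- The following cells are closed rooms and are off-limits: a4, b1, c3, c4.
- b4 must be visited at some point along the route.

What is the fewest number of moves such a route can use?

6

Any route passes through b4 somewhere between a2 and d5. Summing Manhattan distances along the two legs (a2 → b4 → d5) gives a lower bound of 3 + 3 = 6 moves.
A route of 6 moves achieves this: a2 → a3 → b3 → b4 → b5 → c5 → d5.
Since 6 matches the lower bound, it is optimal.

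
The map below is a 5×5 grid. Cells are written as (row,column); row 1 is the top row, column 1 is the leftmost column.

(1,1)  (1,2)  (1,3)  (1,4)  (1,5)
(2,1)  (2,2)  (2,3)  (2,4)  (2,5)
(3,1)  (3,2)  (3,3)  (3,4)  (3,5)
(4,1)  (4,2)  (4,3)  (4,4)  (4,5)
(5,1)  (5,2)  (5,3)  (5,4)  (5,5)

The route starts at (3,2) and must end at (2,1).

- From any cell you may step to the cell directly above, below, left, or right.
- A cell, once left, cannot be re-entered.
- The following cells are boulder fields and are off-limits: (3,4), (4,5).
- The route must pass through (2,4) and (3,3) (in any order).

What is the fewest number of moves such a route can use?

Any route passes through (2,4) and (3,3) in some order between (3,2) and (2,1). Summing Manhattan distances along each leg and taking the cheapest ordering ((3,2) → (3,3) → (2,4) → (2,1)) gives a lower bound of 1 + 2 + 3 = 6 moves.
The shortest route satisfying every rule uses 8 moves: (3,2) → (3,3) → (2,3) → (2,4) → (1,4) → (1,3) → (1,2) → (2,2) → (2,1).
The no-revisit rule (legs can't share cells) pushes the minimum above the 6-move bound; an exhaustive check rules out every length from 6 to 7, leaving 8 as the minimum.

8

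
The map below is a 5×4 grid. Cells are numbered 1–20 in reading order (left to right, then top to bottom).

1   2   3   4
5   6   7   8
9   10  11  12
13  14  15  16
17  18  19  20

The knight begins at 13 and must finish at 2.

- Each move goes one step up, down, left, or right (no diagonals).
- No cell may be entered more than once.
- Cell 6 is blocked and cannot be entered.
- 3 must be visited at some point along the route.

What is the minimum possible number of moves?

6

Any route passes through 3 somewhere between 13 and 2. Summing Manhattan distances along the two legs (13 → 3 → 2) gives a lower bound of 5 + 1 = 6 moves.
A route of 6 moves achieves this: 13 → 9 → 10 → 11 → 7 → 3 → 2.
Since 6 matches the lower bound, it is optimal.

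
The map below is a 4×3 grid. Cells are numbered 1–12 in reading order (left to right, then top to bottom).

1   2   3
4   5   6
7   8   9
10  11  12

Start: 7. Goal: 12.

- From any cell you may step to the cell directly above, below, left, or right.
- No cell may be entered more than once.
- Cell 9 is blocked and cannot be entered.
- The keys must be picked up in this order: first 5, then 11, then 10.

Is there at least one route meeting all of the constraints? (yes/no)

no

Even ignoring the required order, no revisit-free route from 7 to 12 manages to pass through all of 5, 11, and 10: branching out from 7, every path either misses one of them or, having collected them, can no longer reach 12 without re-entering a cell.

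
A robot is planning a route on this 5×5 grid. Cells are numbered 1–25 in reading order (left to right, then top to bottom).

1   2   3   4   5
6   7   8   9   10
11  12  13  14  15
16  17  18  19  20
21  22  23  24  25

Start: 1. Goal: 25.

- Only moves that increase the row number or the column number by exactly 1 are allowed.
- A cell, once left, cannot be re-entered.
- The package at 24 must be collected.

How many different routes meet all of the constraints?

35

A right/down-only route from 1 to 25 makes exactly 4 down-moves and 4 right-moves in some order.
With no other constraints that would be C(8,4) = 70 routes.
Split at 24 and multiply the segment counts: 1→24: 35; 24→25: 1; product = 35.
That gives 35 routes.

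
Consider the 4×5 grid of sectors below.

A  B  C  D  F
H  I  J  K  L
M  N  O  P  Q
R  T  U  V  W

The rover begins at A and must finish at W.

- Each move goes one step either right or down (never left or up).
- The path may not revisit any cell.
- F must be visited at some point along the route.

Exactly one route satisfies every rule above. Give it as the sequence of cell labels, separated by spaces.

A B C D F L Q W

Moves only go right or down, so the column and row indices never decrease.
Route from A: right 4 to F, down 3 to W — 7 moves in all.
Check: all required cells visited.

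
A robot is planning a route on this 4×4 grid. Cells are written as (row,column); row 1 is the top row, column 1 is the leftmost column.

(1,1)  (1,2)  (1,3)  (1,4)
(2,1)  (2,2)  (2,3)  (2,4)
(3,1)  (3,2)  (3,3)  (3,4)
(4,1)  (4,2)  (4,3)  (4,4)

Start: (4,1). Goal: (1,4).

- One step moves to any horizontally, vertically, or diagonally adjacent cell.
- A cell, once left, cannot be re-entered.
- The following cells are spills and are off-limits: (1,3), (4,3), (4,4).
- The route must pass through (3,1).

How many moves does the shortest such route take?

4

Any route passes through (3,1) somewhere between (4,1) and (1,4). Summing Chebyshev distances along the two legs ((4,1) → (3,1) → (1,4)) gives a lower bound of 1 + 3 = 4 moves.
A route of 4 moves achieves this: (4,1) → (3,1) → (2,2) → (2,3) → (1,4).
Since 4 matches the lower bound, it is optimal.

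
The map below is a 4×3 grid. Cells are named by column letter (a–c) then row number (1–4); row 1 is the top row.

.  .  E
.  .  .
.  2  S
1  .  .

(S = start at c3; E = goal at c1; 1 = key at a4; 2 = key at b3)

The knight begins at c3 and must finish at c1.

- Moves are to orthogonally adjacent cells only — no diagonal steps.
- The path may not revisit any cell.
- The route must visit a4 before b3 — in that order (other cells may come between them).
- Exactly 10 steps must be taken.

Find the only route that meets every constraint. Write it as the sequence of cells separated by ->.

The waypoints must appear in the order a4, b3, with no cell reused.
Route from c3: down 1 to c4, left 2 to a4, up 1 to a3, right 1 to b3, up 1 to b2, left 1 to a2, up 1 to a1, right 2 to c1 — 10 moves in all.
Check: order respected (1 at step 3, 2 at step 5); 10 moves as required.

c3 -> c4 -> b4 -> a4 -> a3 -> b3 -> b2 -> a2 -> a1 -> b1 -> c1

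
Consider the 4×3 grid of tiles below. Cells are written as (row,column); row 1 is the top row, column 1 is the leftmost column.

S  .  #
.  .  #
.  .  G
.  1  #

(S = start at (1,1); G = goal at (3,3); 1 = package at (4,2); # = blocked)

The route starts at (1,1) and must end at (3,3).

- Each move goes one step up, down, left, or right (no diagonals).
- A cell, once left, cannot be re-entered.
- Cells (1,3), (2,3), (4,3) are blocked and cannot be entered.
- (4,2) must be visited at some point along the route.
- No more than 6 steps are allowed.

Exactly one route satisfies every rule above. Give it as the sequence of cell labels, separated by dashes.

The budget equals the shortest possible length, so every move has to be on a shortest route through the required cells.
Route from (1,1): 3× down (reaching (4,1)), right to (4,2), up to (3,2), right to (3,3) — 6 moves in all.
Check: all required cells visited; 6 ≤ 6 moves.

(1,1) - (2,1) - (3,1) - (4,1) - (4,2) - (3,2) - (3,3)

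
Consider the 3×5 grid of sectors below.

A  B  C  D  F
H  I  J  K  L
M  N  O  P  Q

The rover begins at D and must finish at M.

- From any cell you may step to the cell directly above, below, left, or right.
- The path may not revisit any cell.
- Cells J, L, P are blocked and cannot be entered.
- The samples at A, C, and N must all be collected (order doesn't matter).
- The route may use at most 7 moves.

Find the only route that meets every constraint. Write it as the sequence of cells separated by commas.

D, C, B, A, H, I, N, M

The 7-move cap with required stops at A, C, N leaves no slack for detours.
Route from D: 3× left (reaching A), down to H, right to I, down to N, left to M — 7 moves in all.
Check: all required cells visited; 7 ≤ 7 moves.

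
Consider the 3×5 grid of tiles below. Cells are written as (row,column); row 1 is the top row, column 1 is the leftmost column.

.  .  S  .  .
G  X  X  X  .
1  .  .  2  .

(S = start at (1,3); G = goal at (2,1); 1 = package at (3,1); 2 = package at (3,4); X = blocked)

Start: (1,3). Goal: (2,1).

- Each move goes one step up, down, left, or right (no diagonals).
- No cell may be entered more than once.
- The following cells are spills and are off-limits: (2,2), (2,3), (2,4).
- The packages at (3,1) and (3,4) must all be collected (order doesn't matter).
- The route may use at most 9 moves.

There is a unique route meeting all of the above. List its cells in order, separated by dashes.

The 9-move cap with required stops at (3,1), (3,4) leaves no slack for detours.
Route from (1,3): 2× right (reaching (1,5)), 2× down (reaching (3,5)), 4× left (reaching (3,1)), up to (2,1) — 9 moves in all.
Check: all required cells visited; 9 ≤ 9 moves.

(1,3) - (1,4) - (1,5) - (2,5) - (3,5) - (3,4) - (3,3) - (3,2) - (3,1) - (2,1)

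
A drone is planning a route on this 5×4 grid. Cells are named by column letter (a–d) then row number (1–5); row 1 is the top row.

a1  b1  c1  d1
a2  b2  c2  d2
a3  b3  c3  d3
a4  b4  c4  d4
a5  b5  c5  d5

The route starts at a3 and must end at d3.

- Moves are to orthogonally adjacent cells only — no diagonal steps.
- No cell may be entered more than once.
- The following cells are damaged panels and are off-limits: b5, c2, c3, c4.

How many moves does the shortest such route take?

The Manhattan distance from a3 to d3 is |3−3| + |1−4| = 3, so at least 3 moves are needed.
That bound ignores the blocked cells. Measuring each leg by the fewest moves that actually steer around them (a3→d3: 7) raises the lower bound to 7.
A route of 7 moves exists: a3 → a2 → a1 → b1 → c1 → d1 → d2 → d3.
Since 7 matches that lower bound, it is optimal.

7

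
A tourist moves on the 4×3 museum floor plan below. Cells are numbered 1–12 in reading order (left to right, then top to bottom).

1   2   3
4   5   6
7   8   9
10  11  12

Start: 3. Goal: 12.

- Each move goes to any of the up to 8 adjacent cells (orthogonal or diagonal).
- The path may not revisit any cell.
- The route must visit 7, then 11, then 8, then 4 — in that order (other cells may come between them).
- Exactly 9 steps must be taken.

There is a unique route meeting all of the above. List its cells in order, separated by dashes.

The waypoints must appear in the order 7, 11, 8, 4, with no cell reused.
Route from 3: 2× down-left (reaching 7), down-right to 11, up to 8, up-left to 4, up-right to 2, down-right to 6, 2× down (reaching 12) — 9 moves in all.
Check: order respected (7 at step 2, 11 at step 3, 8 at step 4, 4 at step 5); 9 moves as required.

3 - 5 - 7 - 11 - 8 - 4 - 2 - 6 - 9 - 12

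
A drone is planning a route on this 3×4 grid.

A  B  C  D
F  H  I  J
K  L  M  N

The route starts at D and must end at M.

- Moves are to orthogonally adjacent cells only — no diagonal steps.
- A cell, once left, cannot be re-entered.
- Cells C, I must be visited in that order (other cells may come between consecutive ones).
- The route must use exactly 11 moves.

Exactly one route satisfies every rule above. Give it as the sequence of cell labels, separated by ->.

The waypoints must appear in the order C, I, with no cell reused.
Route from D: left 3 to A, down 2 to K, right 1 to L, up 1 to H, right 2 to J, down 1 to N, left 1 to M — 11 moves in all.
Check: order respected (C at step 1, I at step 8); 11 moves as required.

D -> C -> B -> A -> F -> K -> L -> H -> I -> J -> N -> M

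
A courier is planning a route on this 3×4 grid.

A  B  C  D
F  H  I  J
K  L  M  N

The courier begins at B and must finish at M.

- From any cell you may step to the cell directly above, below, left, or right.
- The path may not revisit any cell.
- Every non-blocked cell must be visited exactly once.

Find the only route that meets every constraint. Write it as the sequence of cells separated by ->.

Need to visit all 12 open cells exactly once, starting at B and ending at M.
Route from B: left to A, 2× down (reaching K), right to L, up to H, right to I, up to C, right to D, 2× down (reaching N), left to M — 11 moves in all.
Check: all 12 open cells covered.

B -> A -> F -> K -> L -> H -> I -> C -> D -> J -> N -> M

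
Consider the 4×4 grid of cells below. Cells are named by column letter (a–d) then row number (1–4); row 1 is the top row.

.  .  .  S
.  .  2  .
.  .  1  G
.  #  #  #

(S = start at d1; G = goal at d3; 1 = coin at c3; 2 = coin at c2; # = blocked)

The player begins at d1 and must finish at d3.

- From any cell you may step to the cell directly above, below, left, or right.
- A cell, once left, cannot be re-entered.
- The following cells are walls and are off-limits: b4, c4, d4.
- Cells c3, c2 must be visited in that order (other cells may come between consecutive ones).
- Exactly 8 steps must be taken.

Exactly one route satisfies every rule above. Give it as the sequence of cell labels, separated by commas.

d1, c1, b1, b2, b3, c3, c2, d2, d3

The waypoints must appear in the order c3, c2, with no cell reused.
Route from d1: 2× left (reaching b1), 2× down (reaching b3), right to c3, up to c2, right to d2, down to d3 — 8 moves in all.
Check: order respected (1 at step 5, 2 at step 6); 8 moves as required.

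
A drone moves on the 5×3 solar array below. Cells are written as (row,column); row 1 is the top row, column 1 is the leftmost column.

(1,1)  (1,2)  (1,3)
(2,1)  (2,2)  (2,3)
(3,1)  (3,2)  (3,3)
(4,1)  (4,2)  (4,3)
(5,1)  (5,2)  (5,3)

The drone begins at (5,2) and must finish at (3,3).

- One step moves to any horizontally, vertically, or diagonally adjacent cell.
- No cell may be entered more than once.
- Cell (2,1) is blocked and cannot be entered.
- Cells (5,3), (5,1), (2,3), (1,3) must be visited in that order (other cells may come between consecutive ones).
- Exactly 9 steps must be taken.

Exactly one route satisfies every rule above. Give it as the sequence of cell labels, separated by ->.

The waypoints must appear in the order (5,3), (5,1), (2,3), (1,3), with no cell reused.
Route from (5,2): right to (5,3), up-left to (4,2), down-left to (5,1), up to (4,1), 2× up-right (reaching (2,3)), up to (1,3), down-left to (2,2), down-right to (3,3) — 9 moves in all.
Check: order respected ((5,3) at step 1, (5,1) at step 3, (2,3) at step 6, (1,3) at step 7); 9 moves as required.

(5,2) -> (5,3) -> (4,2) -> (5,1) -> (4,1) -> (3,2) -> (2,3) -> (1,3) -> (2,2) -> (3,3)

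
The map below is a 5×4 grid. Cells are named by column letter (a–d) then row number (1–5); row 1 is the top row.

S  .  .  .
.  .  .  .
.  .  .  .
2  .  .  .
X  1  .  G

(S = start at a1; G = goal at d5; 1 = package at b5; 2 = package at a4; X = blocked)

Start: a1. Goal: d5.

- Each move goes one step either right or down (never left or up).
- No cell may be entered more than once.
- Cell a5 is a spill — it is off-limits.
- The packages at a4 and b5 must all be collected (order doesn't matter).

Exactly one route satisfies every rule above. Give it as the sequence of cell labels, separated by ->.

Moves only go right or down, so the column and row indices never decrease.
Route from a1: down 3 to a4, right 1 to b4, down 1 to b5, right 2 to d5 — 7 moves in all.
Check: all required cells visited.

a1 -> a2 -> a3 -> a4 -> b4 -> b5 -> c5 -> d5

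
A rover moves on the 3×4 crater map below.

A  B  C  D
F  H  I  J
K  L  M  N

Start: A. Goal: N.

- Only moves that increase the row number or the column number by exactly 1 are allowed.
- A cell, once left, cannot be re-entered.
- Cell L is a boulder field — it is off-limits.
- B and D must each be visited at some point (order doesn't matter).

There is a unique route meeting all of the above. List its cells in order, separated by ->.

A -> B -> C -> D -> J -> N

Moves only go right or down, so the column and row indices never decrease.
Route from A: right 3 to D, down 2 to N — 5 moves in all.
Check: all required cells visited.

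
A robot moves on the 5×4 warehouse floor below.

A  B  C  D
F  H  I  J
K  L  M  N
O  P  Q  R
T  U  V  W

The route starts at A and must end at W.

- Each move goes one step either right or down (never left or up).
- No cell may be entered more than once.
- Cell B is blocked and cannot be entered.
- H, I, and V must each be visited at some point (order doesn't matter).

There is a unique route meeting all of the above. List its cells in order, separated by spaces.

A F H I M Q V W

Moves only go right or down, so the column and row indices never decrease.
Route from A: down 1 to F, right 2 to I, down 3 to V, right 1 to W — 7 moves in all.
Check: all required cells visited.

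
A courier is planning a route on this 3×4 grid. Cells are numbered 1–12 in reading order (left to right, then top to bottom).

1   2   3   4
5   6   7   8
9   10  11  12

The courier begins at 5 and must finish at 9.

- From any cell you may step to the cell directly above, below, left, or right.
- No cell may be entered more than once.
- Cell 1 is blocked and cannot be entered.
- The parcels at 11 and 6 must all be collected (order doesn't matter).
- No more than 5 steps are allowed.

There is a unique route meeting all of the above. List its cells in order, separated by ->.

5 -> 6 -> 7 -> 11 -> 10 -> 9

Any route must reach 11 and 6 and still end at 9 within 5 moves, so the order of the required stops is forced.
Route from 5: 2× right (reaching 7), down to 11, 2× left (reaching 9) — 5 moves in all.
Check: all required cells visited; 5 ≤ 5 moves.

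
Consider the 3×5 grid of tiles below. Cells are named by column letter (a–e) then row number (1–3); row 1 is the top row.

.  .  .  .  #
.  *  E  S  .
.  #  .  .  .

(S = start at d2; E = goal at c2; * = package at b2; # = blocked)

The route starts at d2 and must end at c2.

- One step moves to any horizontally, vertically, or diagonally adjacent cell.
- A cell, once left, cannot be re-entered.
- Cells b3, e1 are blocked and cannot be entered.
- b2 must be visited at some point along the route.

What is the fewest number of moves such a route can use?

3

Any route passes through b2 somewhere between d2 and c2. Summing Chebyshev distances along the two legs (d2 → b2 → c2) gives a lower bound of 2 + 1 = 3 moves.
A route of 3 moves achieves this: d2 → c1 → b2 → c2.
Since 3 matches the lower bound, it is optimal.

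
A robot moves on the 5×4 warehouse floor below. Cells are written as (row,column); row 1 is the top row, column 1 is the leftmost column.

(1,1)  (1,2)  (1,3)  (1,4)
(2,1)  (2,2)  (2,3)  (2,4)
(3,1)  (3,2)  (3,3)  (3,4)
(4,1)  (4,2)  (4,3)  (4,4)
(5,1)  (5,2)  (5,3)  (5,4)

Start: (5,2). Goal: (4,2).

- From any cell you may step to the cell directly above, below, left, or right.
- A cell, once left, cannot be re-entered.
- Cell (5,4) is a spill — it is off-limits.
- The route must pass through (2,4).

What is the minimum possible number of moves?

Any route passes through (2,4) somewhere between (5,2) and (4,2). Summing Manhattan distances along the two legs ((5,2) → (2,4) → (4,2)) gives a lower bound of 5 + 4 = 9 moves.
A route of 9 moves achieves this: (5,2) → (5,3) → (4,3) → (3,3) → (3,4) → (2,4) → (2,3) → (2,2) → (3,2) → (4,2).
Since 9 matches the lower bound, it is optimal.

9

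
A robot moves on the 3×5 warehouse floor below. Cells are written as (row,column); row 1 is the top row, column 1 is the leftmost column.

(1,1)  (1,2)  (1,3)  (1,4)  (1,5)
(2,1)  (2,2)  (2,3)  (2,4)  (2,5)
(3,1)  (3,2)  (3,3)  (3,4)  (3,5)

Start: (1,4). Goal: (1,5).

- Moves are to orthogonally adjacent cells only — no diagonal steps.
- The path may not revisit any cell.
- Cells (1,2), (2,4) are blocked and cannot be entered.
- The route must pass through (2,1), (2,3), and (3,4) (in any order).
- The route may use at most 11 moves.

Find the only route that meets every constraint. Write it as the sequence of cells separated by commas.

Any route must reach (2,1), (2,3), and (3,4) and still end at (1,5) within 11 moves, so the order of the required stops is forced.
Route from (1,4): left 1 to (1,3), down 1 to (2,3), left 2 to (2,1), down 1 to (3,1), right 4 to (3,5), up 2 to (1,5) — 11 moves in all.
Check: all required cells visited; 11 ≤ 11 moves.

(1,4), (1,3), (2,3), (2,2), (2,1), (3,1), (3,2), (3,3), (3,4), (3,5), (2,5), (1,5)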